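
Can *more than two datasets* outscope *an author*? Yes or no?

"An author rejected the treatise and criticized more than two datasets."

No

The target quantifier *more than two datasets* is part of one conjunct of the coordinate structure (*criticized more than two datasets*).
Asymmetric QR out of one conjunct violates the Coordinate Structure Constraint.
*more than two datasets* is confined to the island and cannot take scope over *an author*.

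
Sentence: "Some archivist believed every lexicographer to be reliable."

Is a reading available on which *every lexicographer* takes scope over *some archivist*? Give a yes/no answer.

ECM infinitives lack a CP barrier, so *every lexicographer* can QR over the matrix subject *some archivist*.
QR within a single clause is free, so the lower quantifier may take scope over the higher one.

Yes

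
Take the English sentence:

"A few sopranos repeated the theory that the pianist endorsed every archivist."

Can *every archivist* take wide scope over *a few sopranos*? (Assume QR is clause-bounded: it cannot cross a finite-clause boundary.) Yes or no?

No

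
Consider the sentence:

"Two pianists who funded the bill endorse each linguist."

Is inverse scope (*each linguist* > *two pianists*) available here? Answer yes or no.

Yes

The relative clause *who funded the bill* modifies *two pianists*, but *each linguist* is not inside that relative clause — it is an argument of the matrix verb.
With no island boundary between them, the object can take inverse scope over the subject via ordinary QR within the clause.
Both orderings are possible: *two pianists* > *each linguist* and *each linguist* > *two pianists*.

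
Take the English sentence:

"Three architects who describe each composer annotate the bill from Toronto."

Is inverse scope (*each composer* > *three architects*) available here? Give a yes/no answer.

No

The DP *each composer* is contained in the relative clause *who describe each composer*.
Relative clauses block scope extraction: QR cannot target a position outside the modified NP.
Hence only narrow scope for *each composer* (under *three architects*) survives.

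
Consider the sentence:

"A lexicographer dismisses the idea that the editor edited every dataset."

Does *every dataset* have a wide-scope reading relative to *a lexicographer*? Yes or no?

*every dataset* occurs within the complex NP *the idea that the editor edited every dataset*.
A that-clause complement to a noun is an island; QR cannot cross the NP boundary.
Hence only narrow scope for *every dataset* (under *a lexicographer*) survives.
(Only the surface reading survives: one fixed lexicographer with respect to all the relevant datasets.)

No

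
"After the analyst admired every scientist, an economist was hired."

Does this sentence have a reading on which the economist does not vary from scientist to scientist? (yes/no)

Yes

The described interpretation is the *an economist* > *every scientist* scoping.
Nothing needs to raise out of an island for *an economist* > *every scientist*: *an economist* takes scope from its matrix position over the clause containing *every scientist*.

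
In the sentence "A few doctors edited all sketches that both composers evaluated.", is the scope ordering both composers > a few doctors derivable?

No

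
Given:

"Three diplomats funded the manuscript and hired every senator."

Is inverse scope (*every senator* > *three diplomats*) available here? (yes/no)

No

The target quantifier *every senator* is part of one conjunct of the coordinate structure (*hired every senator*).
QR out of a conjunct would have to apply non-ATB, which the CSC forbids.
The inverse ordering *every senator* > *three diplomats* is therefore underivable.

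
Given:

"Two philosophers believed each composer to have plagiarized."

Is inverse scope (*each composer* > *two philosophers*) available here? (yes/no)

ECM infinitives lack a CP barrier, so *each composer* can QR over the matrix subject *two philosophers*.
QR within a single clause is free, so the lower quantifier may take scope over the higher one.

Yes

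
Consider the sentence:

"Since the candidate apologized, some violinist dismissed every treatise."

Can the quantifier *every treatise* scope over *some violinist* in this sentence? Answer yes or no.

Yes

The adjunct clause does not contain *every treatise*, which is the matrix object.
With no island boundary between them, the object can take inverse scope over the subject via ordinary QR within the clause.
So *every treatise* > *some violinist* is among the available readings.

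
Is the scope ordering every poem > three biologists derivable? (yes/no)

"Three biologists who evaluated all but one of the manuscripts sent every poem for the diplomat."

The RC *who evaluated all but one of the manuscripts* is an island, but *every poem* is not inside it — it is the matrix object, a clausemate of *three biologists*.
Since no island is crossed, the inverse ordering is licensed alongside surface scope.
Both orderings are possible: *three biologists* > *every poem* and *every poem* > *three biologists*.

Yes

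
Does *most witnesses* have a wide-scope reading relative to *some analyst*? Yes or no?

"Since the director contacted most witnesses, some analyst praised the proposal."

*most witnesses* occurs within the adjunct clause *since the director contacted most witnesses*.
Scope out of an adjunct clause is unavailable: QR respects the adjunct-island constraint.
*most witnesses* > *some analyst* would require crossing that boundary, which is illicit.

No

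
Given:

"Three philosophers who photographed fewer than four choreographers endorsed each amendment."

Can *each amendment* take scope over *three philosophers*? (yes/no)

The relative clause *who photographed fewer than four choreographers* modifies *three philosophers*, but *each amendment* is not inside that relative clause — it is an argument of the matrix verb.
No island intervenes, so both surface and inverse scope are derivable.
Both orderings are possible: *three philosophers* > *each amendment* and *each amendment* > *three philosophers*.

Yes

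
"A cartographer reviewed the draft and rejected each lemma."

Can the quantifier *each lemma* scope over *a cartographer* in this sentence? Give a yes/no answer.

No

*each lemma* is embedded in one conjunct of the coordinate structure (*rejected each lemma*).
The Coordinate Structure Constraint blocks movement (including QR) out of a single conjunct.
Hence only narrow scope for *each lemma* (under *a cartographer*) survives.
(Only the surface reading survives: one fixed cartographer with respect to all the relevant lemmas.)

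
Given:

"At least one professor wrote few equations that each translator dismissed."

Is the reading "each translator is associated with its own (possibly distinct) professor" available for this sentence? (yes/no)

No

The described interpretation is the *each translator* > *at least one professor* scoping.
Structurally, *each translator* is inside the relative clause *that each translator dismissed* modifying *few equations*.
QR out of a relative clause is ruled out by the relative-clause island constraint.
The inverse ordering *each translator* > *at least one professor* is therefore underivable.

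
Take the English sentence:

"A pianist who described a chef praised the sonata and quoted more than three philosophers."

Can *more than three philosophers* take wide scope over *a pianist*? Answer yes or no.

No

The DP *more than three philosophers* is contained in one conjunct of the coordinate structure (*quoted more than three philosophers*).
Coordinate structures are islands for non-across-the-board movement, QR included.
Hence only narrow scope for *more than three philosophers* (under *a pianist*) survives.
(Only the surface reading survives: one fixed pianist with respect to all the relevant philosophers.)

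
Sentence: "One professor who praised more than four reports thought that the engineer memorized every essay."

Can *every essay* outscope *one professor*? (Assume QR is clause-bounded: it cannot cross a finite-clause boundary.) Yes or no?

No

*every essay* occurs within the finite complement clause *that the engineer memorized every essay*.
Under clause-bounded QR, a quantifier in an embedded finite clause cannot raise into the matrix clause.
So *every essay* cannot raise to a position above *one professor*.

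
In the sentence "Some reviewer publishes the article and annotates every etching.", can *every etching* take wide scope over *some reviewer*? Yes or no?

No

The target quantifier *every etching* is part of one conjunct of the coordinate structure (*annotates every etching*).
Coordinate structures are islands for non-across-the-board movement, QR included.
So the wide-scope reading for *every etching* is blocked.
(Only the surface reading survives: one fixed reviewer with respect to all the relevant etchings.)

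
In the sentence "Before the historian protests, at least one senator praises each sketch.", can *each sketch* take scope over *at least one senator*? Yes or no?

Yes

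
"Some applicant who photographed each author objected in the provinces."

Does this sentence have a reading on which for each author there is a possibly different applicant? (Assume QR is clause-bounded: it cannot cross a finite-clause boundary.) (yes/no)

No

The paraphrase describes the scope ordering *each author* > *some applicant*.
Structurally, *each author* is inside the relative clause *who photographed each author*.
A relative clause is a scope island — quantifier raising cannot cross its boundary.
*each author* > *some applicant* would require crossing that boundary, which is illicit.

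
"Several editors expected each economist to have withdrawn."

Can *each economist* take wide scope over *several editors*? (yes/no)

The ECM infinitive is scope-transparent — *each economist* is free to raise above *several editors*.
QR within a single clause is free, so the lower quantifier may take scope over the higher one.

Yes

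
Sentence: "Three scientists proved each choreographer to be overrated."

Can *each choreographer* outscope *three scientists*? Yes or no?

This is an ECM construction: *each choreographer* is the infinitival subject, Case-marked by the matrix verb, and the infinitive is transparent for QR.
Nothing blocks QR of the lower DP to a position above the higher one, so inverse scope is available.
The sentence is scopally ambiguous between *three scientists* > *each choreographer* and *each choreographer* > *three scientists*.

Yes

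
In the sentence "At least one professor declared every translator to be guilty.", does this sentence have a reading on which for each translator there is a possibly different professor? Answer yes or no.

Yes

That reading corresponds to *every translator* > *at least one professor*.
*every translator* is an ECM subject; ECM complements are not islands, and the embedded quantifier may take matrix scope.
Ordinary QR to a clause-peripheral position gives the wide-scope LF for the lower DP.
The sentence is scopally ambiguous between *at least one professor* > *every translator* and *every translator* > *at least one professor*.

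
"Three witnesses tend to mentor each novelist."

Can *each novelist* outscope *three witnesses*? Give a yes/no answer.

Raising constructions are monoclausal for scope purposes; *each novelist* is not separated from *three witnesses* by any island.
Clause-internal QR can adjoin the lower DP above the subject, yielding the inverse reading.
Both orderings are possible: *three witnesses* > *each novelist* and *each novelist* > *three witnesses*.

Yes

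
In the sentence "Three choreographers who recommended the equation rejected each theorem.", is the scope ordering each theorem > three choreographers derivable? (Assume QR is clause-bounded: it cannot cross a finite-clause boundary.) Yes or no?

*each theorem* sits in the matrix clause, not in the relative clause on *three choreographers*.
Since no island is crossed, the inverse ordering is licensed alongside surface scope.

Yes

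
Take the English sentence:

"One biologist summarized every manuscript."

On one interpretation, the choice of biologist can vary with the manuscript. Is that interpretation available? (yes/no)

The paraphrase describes the scope ordering *every manuscript* > *one biologist*.
*one biologist* and *every manuscript* are co-arguments of the matrix verb, with nothing but a clause-internal boundary between them.
Clause-internal QR can adjoin the lower DP above the subject, yielding the inverse reading.
So *every manuscript* > *one biologist* is among the available readings.

Yes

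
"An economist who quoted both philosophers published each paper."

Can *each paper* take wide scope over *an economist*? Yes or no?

Yes

The RC *who quoted both philosophers* is an island, but *each paper* is not inside it — it is the matrix object, a clausemate of *an economist*.
Ordinary QR to a clause-peripheral position gives the wide-scope LF for the lower DP.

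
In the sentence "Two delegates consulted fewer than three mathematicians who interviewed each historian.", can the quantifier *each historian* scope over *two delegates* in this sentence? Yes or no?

*each historian* occurs within the relative clause *who interviewed each historian* modifying *fewer than three mathematicians*.
Quantifiers inside a relative clause are trapped there; the RC boundary blocks QR.
Hence only narrow scope for *each historian* (under *two delegates*) survives.

No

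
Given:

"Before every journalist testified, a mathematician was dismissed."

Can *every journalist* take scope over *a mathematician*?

No

The DP *every journalist* is contained in the adjunct clause *before every journalist testified*.
Since the clause is an adjunct (not a complement), the Adjunct Condition blocks QR across its edge.
The ordering *every journalist* > *a mathematician* is therefore underivable.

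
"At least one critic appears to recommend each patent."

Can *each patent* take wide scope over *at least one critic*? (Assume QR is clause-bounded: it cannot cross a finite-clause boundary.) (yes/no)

Yes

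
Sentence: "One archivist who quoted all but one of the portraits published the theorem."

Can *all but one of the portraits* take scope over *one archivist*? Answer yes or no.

No

*all but one of the portraits* sits inside the relative clause *who quoted all but one of the portraits*.
The relative clause forms an island for QR, so the quantifier is confined to the head noun's restrictor.
So the wide-scope reading for *all but one of the portraits* is blocked.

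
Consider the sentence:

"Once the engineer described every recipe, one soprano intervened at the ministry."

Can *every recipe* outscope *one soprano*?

Structurally, *every recipe* is inside the adjunct clause *once the engineer described every recipe*.
Adverbial clauses are not L-marked, so they are barriers for QR — the quantifier cannot escape the adjunct.
The ordering *every recipe* > *one soprano* is therefore underivable.

No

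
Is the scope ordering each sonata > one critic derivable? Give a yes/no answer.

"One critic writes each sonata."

Yes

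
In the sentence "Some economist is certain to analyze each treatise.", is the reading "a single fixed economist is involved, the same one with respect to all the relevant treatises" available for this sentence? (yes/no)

The described interpretation is the *some economist* > *each treatise* scoping.
That is the surface-scope ordering, which is always one of the available readings — island constraints only ever restrict inverse scope.

Yes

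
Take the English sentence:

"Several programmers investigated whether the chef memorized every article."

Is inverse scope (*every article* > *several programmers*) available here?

No

The target quantifier *every article* is part of the embedded question *whether the chef memorized every article*.
The wh-island constraint blocks QR out of an embedded interrogative.
There is no licit LF on which *every article* c-commands *several programmers*.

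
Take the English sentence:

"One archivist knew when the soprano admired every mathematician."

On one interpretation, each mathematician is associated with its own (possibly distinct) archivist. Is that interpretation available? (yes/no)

No

This is the *every mathematician* > *one archivist* reading.
*every mathematician* occurs within the embedded question *when the soprano admired every mathematician*.
QR across an interrogative CP boundary is ruled out as a wh-island violation.
There is no licit LF on which *every mathematician* c-commands *one archivist*.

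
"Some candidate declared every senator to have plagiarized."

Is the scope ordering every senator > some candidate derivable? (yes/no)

*every senator* is the subject of an ECM infinitive — the infinitival complement of an ECM verb is not a scope island, so *every senator* can raise into the matrix clause.
With no island boundary between them, the object can take inverse scope over the subject via ordinary QR within the clause.

Yes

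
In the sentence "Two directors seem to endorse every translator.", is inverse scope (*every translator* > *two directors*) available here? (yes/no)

Infinitival complements of raising predicates do not block QR; *every translator* and *two directors* are effectively clausemates.
Since no island is crossed, the inverse ordering is licensed alongside surface scope.
So *every translator* > *two directors* is among the available readings.

Yes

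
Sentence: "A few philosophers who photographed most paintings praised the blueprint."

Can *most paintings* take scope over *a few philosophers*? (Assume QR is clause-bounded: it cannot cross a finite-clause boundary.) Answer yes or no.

No

The DP *most paintings* is contained in the relative clause *who photographed most paintings*.
The relative clause forms an island for QR, so the quantifier is confined to the head noun's restrictor.
So *most paintings* cannot raise to a position above *a few philosophers*.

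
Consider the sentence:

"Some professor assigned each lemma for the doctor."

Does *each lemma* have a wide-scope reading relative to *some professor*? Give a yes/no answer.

Yes

*each lemma* is the matrix object and *some professor* the matrix subject; the two are clausemates.
QR within a single clause is free, so the lower quantifier may take scope over the higher one.
Both orderings are possible: *some professor* > *each lemma* and *each lemma* > *some professor*.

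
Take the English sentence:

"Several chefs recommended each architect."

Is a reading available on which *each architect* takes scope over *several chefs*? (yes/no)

*several chefs* and *each architect* are co-arguments of the matrix verb, with nothing but a clause-internal boundary between them.
Since no island is crossed, the inverse ordering is licensed alongside surface scope.

Yes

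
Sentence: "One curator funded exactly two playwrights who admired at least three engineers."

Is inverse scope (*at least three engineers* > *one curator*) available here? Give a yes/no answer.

No

The target quantifier *at least three engineers* is part of the relative clause *who admired at least three engineers* modifying *exactly two playwrights*.
The relative clause forms an island for QR, so the quantifier is confined to the head noun's restrictor.
*at least three engineers* is confined to the island and cannot take scope over *one curator*.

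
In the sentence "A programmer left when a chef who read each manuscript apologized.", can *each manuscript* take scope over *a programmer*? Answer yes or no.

*each manuscript* occurs within the relative clause *who read each manuscript*, which is itself inside the adjunct *when a chef who read each manuscript apologized*.
Nested islands: the RC island is itself inside an adjunct island, so wide scope is doubly excluded.
So the wide-scope reading for *each manuscript* is blocked.
(Only the surface reading survives: one fixed programmer with respect to all the relevant manuscripts.)

No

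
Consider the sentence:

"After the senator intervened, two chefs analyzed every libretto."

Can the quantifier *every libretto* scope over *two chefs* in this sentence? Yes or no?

Neither queried DP is inside the adjunct, so the adjunct-island constraint does not apply.
With no island boundary between them, the object can take inverse scope over the subject via ordinary QR within the clause.

Yes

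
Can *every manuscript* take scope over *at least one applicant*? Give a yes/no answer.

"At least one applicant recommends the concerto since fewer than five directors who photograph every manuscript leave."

No

Structurally, *every manuscript* is inside the relative clause *who photograph every manuscript*, which is itself inside the adjunct *since fewer than five directors who photograph every manuscript leave*.
Nested islands: the RC island is itself inside an adjunct island, so wide scope is doubly excluded.
Hence only narrow scope for *every manuscript* (under *at least one applicant*) survives.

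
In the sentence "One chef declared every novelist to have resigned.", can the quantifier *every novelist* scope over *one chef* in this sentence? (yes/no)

This is an ECM construction: *every novelist* is the infinitival subject, Case-marked by the matrix verb, and the infinitive is transparent for QR.
Clause-internal QR can adjoin the lower DP above the subject, yielding the inverse reading.

Yes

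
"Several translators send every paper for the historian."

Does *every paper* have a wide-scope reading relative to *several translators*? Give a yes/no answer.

*every paper* and *several translators* are in the same minimal clause.
QR within a single clause is free, so the lower quantifier may take scope over the higher one.
The sentence is scopally ambiguous between *several translators* > *every paper* and *every paper* > *several translators*.

Yes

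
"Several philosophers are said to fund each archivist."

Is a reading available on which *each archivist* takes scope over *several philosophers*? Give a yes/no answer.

*each archivist* is inside a raising infinitive, which is transparent to QR (no CP barrier), so it behaves as a matrix argument.
No island intervenes, so both surface and inverse scope are derivable.

Yes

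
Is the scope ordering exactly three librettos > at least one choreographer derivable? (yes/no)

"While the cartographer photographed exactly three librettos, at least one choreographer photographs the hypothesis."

The DP *exactly three librettos* is contained in the adjunct clause *while the cartographer photographed exactly three librettos*.
Scope out of an adjunct clause is unavailable: QR respects the adjunct-island constraint.
So *exactly three librettos* cannot raise to a position above *at least one choreographer*.

No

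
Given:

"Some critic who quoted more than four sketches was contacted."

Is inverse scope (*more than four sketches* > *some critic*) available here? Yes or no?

*more than four sketches* is embedded in the relative clause *who quoted more than four sketches*.
Quantifiers inside a relative clause are trapped there; the RC boundary blocks QR.
The inverse ordering *more than four sketches* > *some critic* is therefore underivable.
(Only the surface reading survives: one fixed critic with respect to all the relevant sketches.)

No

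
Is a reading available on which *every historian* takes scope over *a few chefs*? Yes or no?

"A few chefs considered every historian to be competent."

Yes

This is an ECM construction: *every historian* is the infinitival subject, Case-marked by the matrix verb, and the infinitive is transparent for QR.
Since no island is crossed, the inverse ordering is licensed alongside surface scope.
The sentence is scopally ambiguous between *a few chefs* > *every historian* and *every historian* > *a few chefs*.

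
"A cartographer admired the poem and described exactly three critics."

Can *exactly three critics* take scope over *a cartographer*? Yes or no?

Structurally, *exactly three critics* is inside one conjunct of the coordinate structure (*described exactly three critics*).
A quantifier cannot raise out of one conjunct of a coordination across the whole coordinate structure — the CSC applies to QR.
*exactly three critics* > *a cartographer* would require crossing that boundary, which is illicit.
(Only the surface reading survives: one fixed cartographer with respect to all the relevant critics.)

No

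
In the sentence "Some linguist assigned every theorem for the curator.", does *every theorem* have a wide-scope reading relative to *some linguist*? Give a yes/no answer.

Yes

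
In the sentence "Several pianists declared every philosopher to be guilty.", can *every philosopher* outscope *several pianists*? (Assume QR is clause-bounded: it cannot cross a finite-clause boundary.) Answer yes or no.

Yes

The ECM infinitive is scope-transparent — *every philosopher* is free to raise above *several pianists*.
Since no island is crossed, the inverse ordering is licensed alongside surface scope.
The sentence is scopally ambiguous between *several pianists* > *every philosopher* and *every philosopher* > *several pianists*.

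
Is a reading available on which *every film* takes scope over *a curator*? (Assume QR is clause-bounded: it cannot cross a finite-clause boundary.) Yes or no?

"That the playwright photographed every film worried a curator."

No

*every film* occurs within the sentential subject *that the playwright photographed every film*.
Sentential subjects are islands: a quantifier inside the subject clause cannot raise over the matrix predicate.
There is no licit LF on which *every film* c-commands *a curator*.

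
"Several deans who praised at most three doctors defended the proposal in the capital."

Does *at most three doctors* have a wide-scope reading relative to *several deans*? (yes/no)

No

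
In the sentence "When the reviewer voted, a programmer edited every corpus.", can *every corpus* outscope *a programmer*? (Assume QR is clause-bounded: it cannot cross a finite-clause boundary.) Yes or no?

Yes

Although there is an adjunct clause, *every corpus* is in the main clause, not inside the adjunct.
No island intervenes, so both surface and inverse scope are derivable.
So *every corpus* > *a programmer* is among the available readings.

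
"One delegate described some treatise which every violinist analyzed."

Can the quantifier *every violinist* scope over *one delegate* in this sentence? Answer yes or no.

No

*every violinist* sits inside the relative clause *which every violinist analyzed* modifying *some treatise*.
Quantifiers inside a relative clause are trapped there; the RC boundary blocks QR.
The inverse ordering *every violinist* > *one delegate* is therefore underivable.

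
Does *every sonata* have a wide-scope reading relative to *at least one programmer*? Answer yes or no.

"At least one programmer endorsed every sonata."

Yes

*every sonata* and *at least one programmer* are in the same minimal clause.
Nothing blocks QR of the lower DP to a position above the higher one, so inverse scope is available.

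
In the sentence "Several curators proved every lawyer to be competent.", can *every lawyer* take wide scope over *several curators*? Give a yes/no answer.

Yes

ECM infinitives lack a CP barrier, so *every lawyer* can QR over the matrix subject *several curators*.
Nothing blocks QR of the lower DP to a position above the higher one, so inverse scope is available.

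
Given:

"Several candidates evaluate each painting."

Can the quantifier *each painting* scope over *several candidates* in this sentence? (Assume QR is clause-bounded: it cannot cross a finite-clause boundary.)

Yes

*each painting* and *several candidates* are in the same minimal clause.
Since no island is crossed, the inverse ordering is licensed alongside surface scope.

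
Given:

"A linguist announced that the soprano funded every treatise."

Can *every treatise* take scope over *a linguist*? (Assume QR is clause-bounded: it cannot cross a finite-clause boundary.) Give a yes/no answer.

No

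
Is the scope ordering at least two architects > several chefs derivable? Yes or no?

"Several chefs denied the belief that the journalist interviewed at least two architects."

Structurally, *at least two architects* is inside the complex NP *the belief that the journalist interviewed at least two architects*.
Since the clause is the complement of a nominal head, the CNPC blocks scope extraction.
So the wide-scope reading for *at least two architects* is blocked.

No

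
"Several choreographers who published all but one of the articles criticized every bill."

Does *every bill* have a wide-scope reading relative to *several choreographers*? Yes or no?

The relative clause *who published all but one of the articles* modifies *several choreographers*, but *every bill* is not inside that relative clause — it is an argument of the matrix verb.
No island intervenes, so both surface and inverse scope are derivable.
So *every bill* > *several choreographers* is among the available readings.

Yes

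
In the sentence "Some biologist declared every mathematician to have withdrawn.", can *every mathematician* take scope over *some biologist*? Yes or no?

Yes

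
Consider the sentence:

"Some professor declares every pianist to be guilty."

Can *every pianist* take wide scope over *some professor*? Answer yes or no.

Yes

The ECM infinitive is scope-transparent — *every pianist* is free to raise above *some professor*.
Since no island is crossed, the inverse ordering is licensed alongside surface scope.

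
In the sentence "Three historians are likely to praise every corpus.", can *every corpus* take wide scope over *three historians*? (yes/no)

Raising constructions are monoclausal for scope purposes; *every corpus* is not separated from *three historians* by any island.
No island intervenes, so both surface and inverse scope are derivable.
So *every corpus* > *three historians* is among the available readings.

Yes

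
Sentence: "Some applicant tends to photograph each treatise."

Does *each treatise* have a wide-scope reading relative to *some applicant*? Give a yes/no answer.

*each treatise* is the object of the infinitival complement of a raising predicate; raising infinitives are transparent for QR, so the two DPs are in effect clausemates.
Ordinary QR to a clause-peripheral position gives the wide-scope LF for the lower DP.

Yes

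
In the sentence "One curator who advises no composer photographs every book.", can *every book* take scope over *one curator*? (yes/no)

*every book* sits in the matrix clause, not in the relative clause on *one curator*.
No island intervenes, so both surface and inverse scope are derivable.

Yes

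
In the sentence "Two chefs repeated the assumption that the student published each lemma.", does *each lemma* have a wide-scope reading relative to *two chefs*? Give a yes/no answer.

*each lemma* is embedded in the complex NP *the assumption that the student published each lemma*.
Since the clause is the complement of a nominal head, the CNPC blocks scope extraction.
So the wide-scope reading for *each lemma* is blocked.

No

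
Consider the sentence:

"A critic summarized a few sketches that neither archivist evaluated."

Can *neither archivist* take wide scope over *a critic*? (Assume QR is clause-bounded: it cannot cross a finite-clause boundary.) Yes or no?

No

*neither archivist* occurs within the relative clause *that neither archivist evaluated* modifying *a few sketches*.
Quantifiers inside a relative clause are trapped there; the RC boundary blocks QR.
There is no licit LF on which *neither archivist* c-commands *a critic*.
(Only the surface reading survives: one fixed critic with respect to all the relevant archivists.)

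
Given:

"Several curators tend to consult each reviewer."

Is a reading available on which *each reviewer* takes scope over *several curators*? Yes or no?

Yes

Raising constructions are monoclausal for scope purposes; *each reviewer* is not separated from *several curators* by any island.
Nothing blocks QR of the lower DP to a position above the higher one, so inverse scope is available.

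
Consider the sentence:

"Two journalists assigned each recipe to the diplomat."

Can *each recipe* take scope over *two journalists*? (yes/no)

*two journalists* and *each recipe* are co-arguments of the matrix verb, with nothing but a clause-internal boundary between them.
Clause-internal QR can adjoin the lower DP above the subject, yielding the inverse reading.

Yes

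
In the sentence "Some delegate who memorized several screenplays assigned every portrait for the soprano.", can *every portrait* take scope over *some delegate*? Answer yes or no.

Yes

Although the sentence contains a relative clause (*who memorized several screenplays*), *every portrait* is outside it, in the matrix VP.
No island intervenes, so both surface and inverse scope are derivable.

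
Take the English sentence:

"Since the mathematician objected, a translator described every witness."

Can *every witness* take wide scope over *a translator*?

The adjunct island is irrelevant here — *every witness* and *a translator* are both in the matrix clause.
No island intervenes, so both surface and inverse scope are derivable.
So *every witness* > *a translator* is among the available readings.

Yes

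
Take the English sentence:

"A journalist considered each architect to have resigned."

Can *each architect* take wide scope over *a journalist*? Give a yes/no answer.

Yes

*each architect* is an ECM subject; ECM complements are not islands, and the embedded quantifier may take matrix scope.
No island intervenes, so both surface and inverse scope are derivable.
The sentence is scopally ambiguous between *a journalist* > *each architect* and *each architect* > *a journalist*.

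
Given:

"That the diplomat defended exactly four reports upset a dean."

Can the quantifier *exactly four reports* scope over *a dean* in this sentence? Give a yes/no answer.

*exactly four reports* sits inside the sentential subject *that the diplomat defended exactly four reports*.
Clausal subjects are scope islands; QR from inside the subject into the matrix is barred.
So *exactly four reports* cannot raise to a position above *a dean*.

No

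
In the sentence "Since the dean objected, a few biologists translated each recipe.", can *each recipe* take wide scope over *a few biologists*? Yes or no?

Yes

The adjunct island is irrelevant here — *each recipe* and *a few biologists* are both in the matrix clause.
Since no island is crossed, the inverse ordering is licensed alongside surface scope.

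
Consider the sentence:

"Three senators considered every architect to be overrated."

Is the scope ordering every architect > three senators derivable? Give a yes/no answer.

This is an ECM construction: *every architect* is the infinitival subject, Case-marked by the matrix verb, and the infinitive is transparent for QR.
Clause-internal QR can adjoin the lower DP above the subject, yielding the inverse reading.
Both orderings are possible: *three senators* > *every architect* and *every architect* > *three senators*.

Yes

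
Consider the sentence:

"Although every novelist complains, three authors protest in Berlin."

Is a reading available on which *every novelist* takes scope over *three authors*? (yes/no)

No

*every novelist* is embedded in the adjunct clause *although every novelist complains*.
Adjuncts are opaque for quantifier raising; a quantifier in an adjunct stays inside it.
So *every novelist* cannot raise to a position above *three authors*.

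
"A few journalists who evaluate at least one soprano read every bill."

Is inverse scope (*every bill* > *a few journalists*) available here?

The RC *who evaluate at least one soprano* is an island, but *every bill* is not inside it — it is the matrix object, a clausemate of *a few journalists*.
Ordinary QR to a clause-peripheral position gives the wide-scope LF for the lower DP.

Yes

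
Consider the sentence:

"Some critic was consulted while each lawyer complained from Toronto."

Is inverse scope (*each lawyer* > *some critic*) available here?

No

Structurally, *each lawyer* is inside the adjunct clause *while each lawyer complained from Toronto*.
The adjunct-island constraint bars QR out of an adverbial clause.
*each lawyer* is confined to the island and cannot take scope over *some critic*.
(Only the surface reading survives: one fixed critic with respect to all the relevant lawyers.)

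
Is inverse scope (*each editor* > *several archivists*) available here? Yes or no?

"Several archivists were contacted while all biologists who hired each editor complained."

*each editor* is embedded in the relative clause *who hired each editor*, which is itself inside the adjunct *while all biologists who hired each editor complained*.
Nested islands: the RC island is itself inside an adjunct island, so wide scope is doubly excluded.
So *each editor* cannot raise to a position above *several archivists*.

No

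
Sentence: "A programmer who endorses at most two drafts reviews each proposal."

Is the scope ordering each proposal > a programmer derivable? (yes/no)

The relative clause *who endorses at most two drafts* modifies *a programmer*, but *each proposal* is not inside that relative clause — it is an argument of the matrix verb.
Clause-internal QR can adjoin the lower DP above the subject, yielding the inverse reading.

Yes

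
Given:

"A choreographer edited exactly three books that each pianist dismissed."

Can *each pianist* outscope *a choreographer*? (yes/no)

Structurally, *each pianist* is inside the relative clause *that each pianist dismissed* modifying *exactly three books*.
Relative clauses are scope islands: a quantifier cannot QR out of a relative clause to take scope in the matrix clause.
So the wide-scope reading for *each pianist* is blocked.

No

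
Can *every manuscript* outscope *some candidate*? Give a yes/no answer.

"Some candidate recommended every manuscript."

Yes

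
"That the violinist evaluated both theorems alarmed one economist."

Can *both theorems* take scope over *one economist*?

No

*both theorems* sits inside the sentential subject *that the violinist evaluated both theorems*.
Sentential subjects are islands: a quantifier inside the subject clause cannot raise over the matrix predicate.
So *both theorems* cannot raise to a position above *one economist*.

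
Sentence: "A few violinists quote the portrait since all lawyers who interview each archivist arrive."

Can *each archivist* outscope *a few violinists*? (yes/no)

The DP *each archivist* is contained in the relative clause *who interview each archivist*, which is itself inside the adjunct *since all lawyers who interview each archivist arrive*.
The quantifier would have to escape first the RC and then the adjunct — two independent island violations.
So the wide-scope reading for *each archivist* is blocked.

No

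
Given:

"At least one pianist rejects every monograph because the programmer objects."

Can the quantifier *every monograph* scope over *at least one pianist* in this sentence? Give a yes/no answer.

Neither queried DP is inside the adjunct, so the adjunct-island constraint does not apply.
Nothing blocks QR of the lower DP to a position above the higher one, so inverse scope is available.

Yes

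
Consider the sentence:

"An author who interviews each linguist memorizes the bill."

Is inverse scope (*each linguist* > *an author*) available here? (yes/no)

No

*each linguist* is embedded in the relative clause *who interviews each linguist*.
Relative clauses are scope islands: a quantifier cannot QR out of a relative clause to take scope in the matrix clause.
*each linguist* > *an author* would require crossing that boundary, which is illicit.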